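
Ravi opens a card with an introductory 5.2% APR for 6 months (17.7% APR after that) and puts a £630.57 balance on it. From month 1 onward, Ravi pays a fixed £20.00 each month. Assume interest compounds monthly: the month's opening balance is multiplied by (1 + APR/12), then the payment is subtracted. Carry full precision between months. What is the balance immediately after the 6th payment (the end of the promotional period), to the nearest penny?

£525.84

Promo months 1–6 at r₀ = 5.2%/12 = 0.00433333; months 7+ at r₁ = 17.7%/12 = 0.01475.
After month 6: iterate B ← B·(1+r₀) − £20.00 for 6 months → £525.84.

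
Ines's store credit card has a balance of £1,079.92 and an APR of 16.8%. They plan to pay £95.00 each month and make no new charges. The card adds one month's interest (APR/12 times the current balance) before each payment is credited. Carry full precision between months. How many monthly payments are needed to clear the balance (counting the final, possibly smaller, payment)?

13 months

Monthly rate r = 16.8%/12 = 1.4% = 0.014.
Recurrence: B ← B·(1+r) − £95.00.
Month 1: interest £15.12; balance after payment £1,000.04.
Month 2: interest £14.00; balance after payment £919.04.
Closed form: n = −ln(1 − rB₀/P)/ln(1+r) = −ln(0.84085)/ln(1.014) ≈ 12.468, so the balance reaches zero during payment 13.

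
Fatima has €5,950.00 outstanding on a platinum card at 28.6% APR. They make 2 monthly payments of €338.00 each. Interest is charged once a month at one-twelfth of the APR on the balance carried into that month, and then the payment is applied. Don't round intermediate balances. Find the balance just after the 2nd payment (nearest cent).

€5,552.94

Monthly rate r = 28.6%/12 = 2.38333% = 0.0238333.
Each month: B ← B·(1+r) − €338.00.
Month 1: interest €141.81; balance after payment €5,753.81.
Month 2: interest €137.13; balance after payment €5,552.94.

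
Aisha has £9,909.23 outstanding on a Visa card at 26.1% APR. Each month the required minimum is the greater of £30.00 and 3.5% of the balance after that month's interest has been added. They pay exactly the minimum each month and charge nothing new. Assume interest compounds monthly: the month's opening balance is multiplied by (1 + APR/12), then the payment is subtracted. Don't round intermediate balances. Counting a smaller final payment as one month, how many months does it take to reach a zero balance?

219 months

Monthly rate r = 26.1%/12 = 2.175% = 0.02175.
While 3.5% of the post-interest balance exceeds £30.00, each month B ← (B·(1+r))·(1 − 0.035), i.e. B shrinks by the factor (1+r)·0.965 = 0.98599.
This holds for months 1–175. Entering month 176 the balance is £838.75; 3.5% of the post-interest balance is now below £30.00, so the flat £30.00 minimum applies from here.
From month 176 a fixed £30.00 at rate r clears £838.75 in 44 more payments. Total: 175 + 44 = 219 months.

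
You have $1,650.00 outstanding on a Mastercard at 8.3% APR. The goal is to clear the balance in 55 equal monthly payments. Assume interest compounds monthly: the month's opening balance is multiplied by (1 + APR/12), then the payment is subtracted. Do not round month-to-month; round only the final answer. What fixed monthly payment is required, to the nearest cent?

$36.17

Monthly rate r = 8.3%/12 = 0.691667% = 0.00691667.
Level-payment amortization: P = B₀·r / (1 − (1+r)^(−n)) = 1650.00·0.00691667 / (1 − 1.00692^(−55)).
Denominator 1 − (1+r)^(−55) = 0.315527694.
P = 11.4125 / 0.315527694 ≈ 36.17.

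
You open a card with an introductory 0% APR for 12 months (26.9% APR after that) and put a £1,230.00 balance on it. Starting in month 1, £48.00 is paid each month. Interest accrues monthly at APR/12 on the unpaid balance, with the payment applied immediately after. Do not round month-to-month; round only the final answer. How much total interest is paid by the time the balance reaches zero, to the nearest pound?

£135

Promo months 1–12 at r₀ = 0%/12 = 0; months 13+ at r₁ = 26.9%/12 = 0.0224167.
After month 12 (no interest yet): B = £1,230.00 − 12·£48.00 = £654.00.
Then at r₁ with £48.00/mo: n₂ = −ln(1 − r₁·B/P)/ln(1+r₁) ≈ 16.44 → 17 more payments.
Total paid = 28·£48.00 + £21.25 = £1,365.25; interest = £1,365.25 − £1,230.00 = £135.25.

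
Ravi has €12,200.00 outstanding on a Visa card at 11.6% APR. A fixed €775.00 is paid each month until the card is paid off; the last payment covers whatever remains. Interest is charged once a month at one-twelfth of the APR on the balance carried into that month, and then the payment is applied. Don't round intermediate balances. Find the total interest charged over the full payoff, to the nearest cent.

€1,099.03

Monthly rate r = 11.6%/12 = 0.966667% = 0.00966667.
Payoff takes n = ⌈−ln(1 − rB₀/P)/ln(1+r)⌉ = ⌈17.159⌉ = 18 payments; the last is €124.03.
Total paid = 17·€775.00 + €124.03 = €13,299.03.
Total interest = total paid − principal = €13,299.03 − €12,200.00 = €1,099.03.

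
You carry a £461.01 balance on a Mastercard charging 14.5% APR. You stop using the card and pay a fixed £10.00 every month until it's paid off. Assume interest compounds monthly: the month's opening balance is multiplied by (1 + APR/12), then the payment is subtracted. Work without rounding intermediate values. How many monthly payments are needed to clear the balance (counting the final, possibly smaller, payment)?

68 months

Monthly rate r = 14.5%/12 = 1.20833% = 0.0120833.
Recurrence: B ← B·(1+r) − £10.00.
Month 1: interest £5.57; balance after payment £456.58.
Month 2: interest £5.52; balance after payment £452.10.
Closed form: n = −ln(1 − rB₀/P)/ln(1+r) = −ln(0.44295)/ln(1.01208) ≈ 67.797, so the balance reaches zero during payment 68.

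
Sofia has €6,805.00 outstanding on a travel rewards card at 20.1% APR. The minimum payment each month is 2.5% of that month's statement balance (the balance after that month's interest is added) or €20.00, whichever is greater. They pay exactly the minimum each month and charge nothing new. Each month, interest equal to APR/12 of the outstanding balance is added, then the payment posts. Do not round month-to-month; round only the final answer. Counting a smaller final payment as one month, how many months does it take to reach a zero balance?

Monthly rate r = 20.1%/12 = 1.675% = 0.01675.
While 2.5% of the post-interest balance exceeds €20.00, each month B ← (B·(1+r))·(1 − 0.025), i.e. B shrinks by the factor (1+r)·0.975 = 0.99133.
This holds for months 1–248. Entering month 249 the balance is €785.40; 2.5% of the post-interest balance is now below €20.00, so the flat €20.00 minimum applies from here.
From month 249 a fixed €20.00 at rate r clears €785.40 in 65 more payments. Total: 248 + 65 = 313 months.

313 months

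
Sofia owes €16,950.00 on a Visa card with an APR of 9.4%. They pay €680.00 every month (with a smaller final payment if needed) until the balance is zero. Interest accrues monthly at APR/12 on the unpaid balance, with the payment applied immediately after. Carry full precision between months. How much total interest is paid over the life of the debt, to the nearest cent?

Monthly rate r = 9.4%/12 = 0.783333% = 0.00783333.
Payoff takes n = ⌈−ln(1 − rB₀/P)/ln(1+r)⌉ = ⌈27.840⌉ = 28 payments; the last is €571.77.
Total paid = 27·€680.00 + €571.77 = €18,931.77.
Total interest = total paid − principal = €18,931.77 − €16,950.00 = €1,981.77.

€1,981.77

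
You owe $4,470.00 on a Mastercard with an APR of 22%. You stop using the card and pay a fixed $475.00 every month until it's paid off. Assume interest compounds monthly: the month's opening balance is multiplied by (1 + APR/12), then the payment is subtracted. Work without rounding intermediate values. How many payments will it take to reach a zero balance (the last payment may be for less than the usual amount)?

Monthly rate r = 22%/12 = 1.83333% = 0.0183333.
Recurrence: B ← B·(1+r) − $475.00.
Month 1: interest $81.95; balance after payment $4,076.95.
Month 2: interest $74.74; balance after payment $3,676.69.
Closed form: n = −ln(1 − rB₀/P)/ln(1+r) = −ln(0.82747)/ln(1.01833) ≈ 10.424, so the balance reaches zero during payment 11.

11 months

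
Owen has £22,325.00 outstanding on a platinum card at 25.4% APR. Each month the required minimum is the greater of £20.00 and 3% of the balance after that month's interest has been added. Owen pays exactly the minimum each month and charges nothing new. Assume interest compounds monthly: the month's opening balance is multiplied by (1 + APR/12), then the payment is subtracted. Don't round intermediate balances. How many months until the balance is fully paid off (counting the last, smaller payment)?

Monthly rate r = 25.4%/12 = 2.11667% = 0.0211667.
While 3% of the post-interest balance exceeds £20.00, each month B ← (B·(1+r))·(1 − 0.03), i.e. B shrinks by the factor (1+r)·0.97 = 0.99053.
This holds for months 1–372. Entering month 373 the balance is £648.37; 3% of the post-interest balance is now below £20.00, so the flat £20.00 minimum applies from here.
From month 373 a fixed £20.00 at rate r clears £648.37 in 56 more payments. Total: 372 + 56 = 428 months.

428 months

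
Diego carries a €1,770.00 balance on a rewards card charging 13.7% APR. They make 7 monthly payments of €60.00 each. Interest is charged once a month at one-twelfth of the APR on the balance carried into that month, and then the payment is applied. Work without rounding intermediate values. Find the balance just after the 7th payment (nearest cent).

Monthly rate r = 13.7%/12 = 1.14167% = 0.0114167.
Each month: B ← B·(1+r) − €60.00.
Month 1: interest €20.21; balance after payment €1,730.21.
Month 2: interest €19.75; balance after payment €1,689.96.
Month 3: interest €19.29; balance after payment €1,649.25.
Month 4: interest €18.83; balance after payment €1,608.08.
Month 5: interest €18.36; balance after payment €1,566.44.
Month 6: interest €17.88; balance after payment €1,524.33.
Month 7: interest €17.40; balance after payment €1,481.73.

€1,481.73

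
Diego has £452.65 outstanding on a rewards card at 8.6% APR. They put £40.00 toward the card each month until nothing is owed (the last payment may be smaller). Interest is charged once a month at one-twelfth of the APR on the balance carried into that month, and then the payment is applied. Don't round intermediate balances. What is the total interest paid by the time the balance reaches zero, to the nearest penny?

£21.12

Monthly rate r = 8.6%/12 = 0.716667% = 0.00716667.
Payoff takes n = ⌈−ln(1 − rB₀/P)/ln(1+r)⌉ = ⌈11.844⌉ = 12 payments; the last is £33.77.
Total paid = 11·£40.00 + £33.77 = £473.77.
Total interest = total paid − principal = £473.77 − £452.65 = £21.12.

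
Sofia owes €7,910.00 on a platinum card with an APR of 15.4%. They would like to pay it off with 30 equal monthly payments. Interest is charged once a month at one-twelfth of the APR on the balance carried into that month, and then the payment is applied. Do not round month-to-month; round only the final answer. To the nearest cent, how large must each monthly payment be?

Monthly rate r = 15.4%/12 = 1.28333% = 0.0128333.
Level-payment amortization: P = B₀·r / (1 − (1+r)^(−n)) = 7910.00·0.0128333 / (1 − 1.01283^(−30)).
Denominator 1 − (1+r)^(−30) = 0.317880569.
P = 101.512 / 0.317880569 ≈ 319.34.

€319.34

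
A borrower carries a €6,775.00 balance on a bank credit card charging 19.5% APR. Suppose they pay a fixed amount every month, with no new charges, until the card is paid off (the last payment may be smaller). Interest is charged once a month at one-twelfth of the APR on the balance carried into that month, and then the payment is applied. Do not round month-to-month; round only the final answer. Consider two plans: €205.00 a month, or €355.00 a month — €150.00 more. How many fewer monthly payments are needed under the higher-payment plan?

24 fewer payments

Monthly rate r = 19.5%/12 = 1.625% = 0.01625.
At €205.00/mo: n = ⌈−ln(1 − rB₀/P)/ln(1+r)⌉ = 48 payments (last €159.38); total interest = total paid − €6,775.00 = €3,019.38.
At €355.00/mo: 24 payments (last €11.02); total interest €1,401.02.
Payments saved = 48 − 24 = 24.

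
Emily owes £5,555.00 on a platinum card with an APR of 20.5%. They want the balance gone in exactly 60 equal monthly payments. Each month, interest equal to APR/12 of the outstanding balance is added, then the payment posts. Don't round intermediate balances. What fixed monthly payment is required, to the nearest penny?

£148.72

Monthly rate r = 20.5%/12 = 1.70833% = 0.0170833.
Level-payment amortization: P = B₀·r / (1 − (1+r)^(−n)) = 5555.00·0.0170833 / (1 − 1.01708^(−60)).
Denominator 1 − (1+r)^(−60) = 0.638084038.
P = 94.8979 / 0.638084038 ≈ 148.72.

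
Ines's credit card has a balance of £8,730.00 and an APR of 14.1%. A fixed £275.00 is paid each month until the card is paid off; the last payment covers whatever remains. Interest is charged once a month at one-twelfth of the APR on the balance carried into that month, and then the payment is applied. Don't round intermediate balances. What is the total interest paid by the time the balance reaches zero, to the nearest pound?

Monthly rate r = 14.1%/12 = 1.175% = 0.01175.
Payoff takes n = ⌈−ln(1 − rB₀/P)/ln(1+r)⌉ = ⌈39.963⌉ = 40 payments; the last is £264.77.
Total paid = 39·£275.00 + £264.77 = £10,989.77.
Total interest = total paid − principal = £10,989.77 − £8,730.00 = £2,259.77.

£2,260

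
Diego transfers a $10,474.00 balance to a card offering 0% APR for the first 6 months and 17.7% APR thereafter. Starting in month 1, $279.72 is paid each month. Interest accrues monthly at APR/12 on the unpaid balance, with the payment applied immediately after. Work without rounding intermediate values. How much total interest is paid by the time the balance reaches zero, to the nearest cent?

Promo months 1–6 at r₀ = 0%/12 = 0; months 7+ at r₁ = 17.7%/12 = 0.01475.
After month 6 (no interest yet): B = $10,474.00 − 6·$279.72 = $8,795.68.
Then at r₁ with $279.72/mo: n₂ = −ln(1 − r₁·B/P)/ln(1+r₁) ≈ 42.57 → 43 more payments.
Total paid = 48·$279.72 + $158.81 = $13,585.37; interest = $13,585.37 − $10,474.00 = $3,111.37.

$3,111.37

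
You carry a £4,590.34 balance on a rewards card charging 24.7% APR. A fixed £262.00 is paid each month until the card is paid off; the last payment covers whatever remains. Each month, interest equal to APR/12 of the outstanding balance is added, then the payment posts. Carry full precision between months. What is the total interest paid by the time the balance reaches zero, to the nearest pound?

Monthly rate r = 24.7%/12 = 2.05833% = 0.0205833.
Payoff takes n = ⌈−ln(1 − rB₀/P)/ln(1+r)⌉ = ⌈21.953⌉ = 22 payments; the last is £249.68.
Total paid = 21·£262.00 + £249.68 = £5,751.68.
Total interest = total paid − principal = £5,751.68 − £4,590.34 = £1,161.34.

£1,161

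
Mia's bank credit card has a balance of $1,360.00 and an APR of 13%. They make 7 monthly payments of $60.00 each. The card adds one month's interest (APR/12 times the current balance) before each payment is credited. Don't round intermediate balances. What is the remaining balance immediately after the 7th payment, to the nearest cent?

Monthly rate r = 13%/12 = 1.08333% = 0.0108333.
Each month: B ← B·(1+r) − $60.00.
Month 1: interest $14.73; balance after payment $1,314.73.
Month 2: interest $14.24; balance after payment $1,268.98.
Month 3: interest $13.75; balance after payment $1,222.72.
Month 4: interest $13.25; balance after payment $1,175.97.
Month 5: interest $12.74; balance after payment $1,128.71.
Month 6: interest $12.23; balance after payment $1,080.94.
Month 7: interest $11.71; balance after payment $1,032.65.

$1,032.65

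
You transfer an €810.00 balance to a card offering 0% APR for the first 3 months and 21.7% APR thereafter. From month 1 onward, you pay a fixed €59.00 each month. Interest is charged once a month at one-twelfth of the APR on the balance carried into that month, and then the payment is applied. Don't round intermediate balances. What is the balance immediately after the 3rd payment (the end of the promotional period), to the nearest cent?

€633.00

Promo months 1–3 at r₀ = 0%/12 = 0; months 4+ at r₁ = 21.7%/12 = 0.0180833.
After month 3 (no interest yet): B = €810.00 − 3·€59.00 = €633.00.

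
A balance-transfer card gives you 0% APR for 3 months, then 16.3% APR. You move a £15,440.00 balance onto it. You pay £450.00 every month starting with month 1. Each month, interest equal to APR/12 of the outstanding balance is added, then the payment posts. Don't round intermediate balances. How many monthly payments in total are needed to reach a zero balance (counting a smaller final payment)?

Promo months 1–3 at r₀ = 0%/12 = 0; months 4+ at r₁ = 16.3%/12 = 0.0135833.
After month 3 (no interest yet): B = £15,440.00 − 3·£450.00 = £14,090.00.
Then at r₁ with £450.00/mo: n₂ = −ln(1 − r₁·B/P)/ln(1+r₁) ≈ 41.06 → 42 more payments.

45 payments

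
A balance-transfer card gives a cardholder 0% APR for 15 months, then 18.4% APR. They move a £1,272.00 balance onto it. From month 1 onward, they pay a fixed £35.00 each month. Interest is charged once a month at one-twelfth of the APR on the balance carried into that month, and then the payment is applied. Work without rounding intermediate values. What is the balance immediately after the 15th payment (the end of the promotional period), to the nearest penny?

£747.00

Promo months 1–15 at r₀ = 0%/12 = 0; months 16+ at r₁ = 18.4%/12 = 0.0153333.
After month 15 (no interest yet): B = £1,272.00 − 15·£35.00 = £747.00.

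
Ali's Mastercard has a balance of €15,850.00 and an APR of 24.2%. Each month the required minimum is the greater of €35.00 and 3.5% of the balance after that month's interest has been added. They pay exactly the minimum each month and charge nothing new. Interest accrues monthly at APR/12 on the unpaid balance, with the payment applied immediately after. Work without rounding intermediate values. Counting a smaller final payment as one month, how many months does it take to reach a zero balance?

220 months

Monthly rate r = 24.2%/12 = 2.01667% = 0.0201667.
While 3.5% of the post-interest balance exceeds €35.00, each month B ← (B·(1+r))·(1 − 0.035), i.e. B shrinks by the factor (1+r)·0.965 = 0.98446.
This holds for months 1–178. Entering month 179 the balance is €975.78; 3.5% of the post-interest balance is now below €35.00, so the flat €35.00 minimum applies from here.
From month 179 a fixed €35.00 at rate r clears €975.78 in 42 more payments. Total: 178 + 42 = 220 months.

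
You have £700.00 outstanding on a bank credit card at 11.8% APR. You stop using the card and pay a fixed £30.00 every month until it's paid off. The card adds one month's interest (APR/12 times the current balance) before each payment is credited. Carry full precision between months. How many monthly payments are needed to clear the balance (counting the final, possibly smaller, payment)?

Monthly rate r = 11.8%/12 = 0.983333% = 0.00983333.
Recurrence: B ← B·(1+r) − £30.00.
Month 1: interest £6.88; balance after payment £676.88.
Month 2: interest £6.66; balance after payment £653.54.
Closed form: n = −ln(1 − rB₀/P)/ln(1+r) = −ln(0.77056)/ln(1.00983) ≈ 26.636, so the balance reaches zero during payment 27.

27 months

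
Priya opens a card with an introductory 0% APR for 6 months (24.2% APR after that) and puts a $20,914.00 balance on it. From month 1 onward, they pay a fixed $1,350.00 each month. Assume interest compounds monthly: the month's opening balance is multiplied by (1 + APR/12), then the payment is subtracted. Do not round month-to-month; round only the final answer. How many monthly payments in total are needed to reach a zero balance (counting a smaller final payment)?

17 months

Promo months 1–6 at r₀ = 0%/12 = 0; months 7+ at r₁ = 24.2%/12 = 0.0201667.
After month 6 (no interest yet): B = $20,914.00 − 6·$1,350.00 = $12,814.00.
Then at r₁ with $1,350.00/mo: n₂ = −ln(1 − r₁·B/P)/ln(1+r₁) ≈ 10.64 → 11 more payments.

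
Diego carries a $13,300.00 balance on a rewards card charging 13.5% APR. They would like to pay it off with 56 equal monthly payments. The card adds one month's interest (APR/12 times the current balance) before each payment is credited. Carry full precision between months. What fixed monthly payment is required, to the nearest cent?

$321.41

Monthly rate r = 13.5%/12 = 1.125% = 0.01125.
Level-payment amortization: P = B₀·r / (1 − (1+r)^(−n)) = 13300.00·0.01125 / (1 − 1.01125^(−56)).
Denominator 1 − (1+r)^(−56) = 0.465531565.
P = 149.625 / 0.465531565 ≈ 321.41.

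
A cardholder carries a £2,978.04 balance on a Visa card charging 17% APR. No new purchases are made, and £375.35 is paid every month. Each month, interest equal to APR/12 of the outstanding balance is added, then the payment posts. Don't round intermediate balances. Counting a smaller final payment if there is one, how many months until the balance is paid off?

9 months

Monthly rate r = 17%/12 = 1.41667% = 0.0141667.
Recurrence: B ← B·(1+r) − £375.35.
Month 1: interest £42.19; balance after payment £2,644.88.
Month 2: interest £37.47; balance after payment £2,307.00.
Closed form: n = −ln(1 − rB₀/P)/ln(1+r) = −ln(0.8876)/ln(1.01417) ≈ 8.476, so the balance reaches zero during payment 9.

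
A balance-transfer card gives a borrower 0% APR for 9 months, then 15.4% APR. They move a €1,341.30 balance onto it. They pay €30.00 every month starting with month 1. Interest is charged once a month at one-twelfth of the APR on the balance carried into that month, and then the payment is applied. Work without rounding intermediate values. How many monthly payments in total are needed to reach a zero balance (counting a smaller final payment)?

Promo months 1–9 at r₀ = 0%/12 = 0; months 10+ at r₁ = 15.4%/12 = 0.0128333.
After month 9 (no interest yet): B = €1,341.30 − 9·€30.00 = €1,071.30.
Then at r₁ with €30.00/mo: n₂ = −ln(1 − r₁·B/P)/ln(1+r₁) ≈ 48.07 → 49 more payments.

58 payments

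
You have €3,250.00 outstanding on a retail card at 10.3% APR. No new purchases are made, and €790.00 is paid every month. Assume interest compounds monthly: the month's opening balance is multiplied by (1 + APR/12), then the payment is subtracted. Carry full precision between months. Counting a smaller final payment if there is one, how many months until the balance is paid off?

Monthly rate r = 10.3%/12 = 0.858333% = 0.00858333.
Recurrence: B ← B·(1+r) − €790.00.
Month 1: interest €27.90; balance after payment €2,487.90.
Month 2: interest €21.35; balance after payment €1,719.25.
Month 3: interest €14.76; balance after payment €944.01.
Month 4: interest €8.10; balance after payment €162.11.
Month 5: interest €1.39; balance after payment €0.00.

5 payments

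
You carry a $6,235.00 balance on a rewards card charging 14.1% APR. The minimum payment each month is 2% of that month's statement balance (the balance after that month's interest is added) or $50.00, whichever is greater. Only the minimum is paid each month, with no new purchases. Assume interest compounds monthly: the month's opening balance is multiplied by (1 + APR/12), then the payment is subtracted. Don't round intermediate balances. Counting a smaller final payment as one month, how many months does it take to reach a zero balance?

Monthly rate r = 14.1%/12 = 1.175% = 0.01175.
While 2% of the post-interest balance exceeds $50.00, each month B ← (B·(1+r))·(1 − 0.02), i.e. B shrinks by the factor (1+r)·0.98 = 0.99151.
This holds for months 1–109. Entering month 110 the balance is $2,462.97; 2% of the post-interest balance is now below $50.00, so the flat $50.00 minimum applies from here.
From month 110 a fixed $50.00 at rate r clears $2,462.97 in 75 more payments. Total: 109 + 75 = 184 months.

184 months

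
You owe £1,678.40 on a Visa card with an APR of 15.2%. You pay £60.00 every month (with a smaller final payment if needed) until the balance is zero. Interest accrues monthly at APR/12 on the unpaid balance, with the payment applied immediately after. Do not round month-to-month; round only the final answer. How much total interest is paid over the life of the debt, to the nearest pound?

Monthly rate r = 15.2%/12 = 1.26667% = 0.0126667.
Payoff takes n = ⌈−ln(1 − rB₀/P)/ln(1+r)⌉ = ⌈34.755⌉ = 35 payments; the last is £45.37.
Total paid = 34·£60.00 + £45.37 = £2,085.37.
Total interest = total paid − principal = £2,085.37 − £1,678.40 = £406.97.

£407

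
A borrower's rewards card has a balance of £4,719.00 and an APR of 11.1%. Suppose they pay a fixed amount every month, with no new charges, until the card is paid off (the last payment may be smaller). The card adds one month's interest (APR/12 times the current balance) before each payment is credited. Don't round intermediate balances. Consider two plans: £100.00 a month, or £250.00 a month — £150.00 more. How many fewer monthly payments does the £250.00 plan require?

Monthly rate r = 11.1%/12 = 0.925% = 0.00925.
At £100.00/mo: n = ⌈−ln(1 − rB₀/P)/ln(1+r)⌉ = 63 payments (last £29.83); total interest = total paid − £4,719.00 = £1,510.83.
At £250.00/mo: 21 payments (last £210.34); total interest £491.34.
Payments saved = 63 − 21 = 42.

42 fewer payments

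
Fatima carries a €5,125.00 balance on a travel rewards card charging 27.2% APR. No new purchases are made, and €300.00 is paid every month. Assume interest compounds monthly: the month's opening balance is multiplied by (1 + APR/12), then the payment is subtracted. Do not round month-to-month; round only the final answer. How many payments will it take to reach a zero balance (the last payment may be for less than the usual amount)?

22 months

Monthly rate r = 27.2%/12 = 2.26667% = 0.0226667.
Recurrence: B ← B·(1+r) − €300.00.
Month 1: interest €116.17; balance after payment €4,941.17.
Month 2: interest €112.00; balance after payment €4,753.17.
Closed form: n = −ln(1 − rB₀/P)/ln(1+r) = −ln(0.61278)/ln(1.02267) ≈ 21.851, so the balance reaches zero during payment 22.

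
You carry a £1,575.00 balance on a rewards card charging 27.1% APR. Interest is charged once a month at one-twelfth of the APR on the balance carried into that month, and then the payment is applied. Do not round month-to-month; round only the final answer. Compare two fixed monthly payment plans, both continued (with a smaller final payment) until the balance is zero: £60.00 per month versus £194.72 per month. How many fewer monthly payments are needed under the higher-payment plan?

31 fewer payments

Monthly rate r = 27.1%/12 = 2.25833% = 0.0225833.
At £60.00/mo: n = ⌈−ln(1 − rB₀/P)/ln(1+r)⌉ = 41 payments (last £14.08); total interest = total paid − £1,575.00 = £839.08.
At £194.72/mo: 10 payments (last £6.33); total interest £183.81.
Payments saved = 41 − 10 = 31.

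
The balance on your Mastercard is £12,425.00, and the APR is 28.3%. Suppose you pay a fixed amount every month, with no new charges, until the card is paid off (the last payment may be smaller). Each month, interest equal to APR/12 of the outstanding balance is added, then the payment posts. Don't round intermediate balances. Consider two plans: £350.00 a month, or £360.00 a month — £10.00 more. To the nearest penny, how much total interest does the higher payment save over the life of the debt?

Monthly rate r = 28.3%/12 = 2.35833% = 0.0235833.
At £350.00/mo: n = ⌈−ln(1 − rB₀/P)/ln(1+r)⌉ = 78 payments (last £307.49); total interest = total paid − £12,425.00 = £14,832.49.
At £360.00/mo: 73 payments (last £54.07); total interest £13,549.07.
Interest saved = £14,832.49 − £13,549.07 = £1,283.42.

£1,283.42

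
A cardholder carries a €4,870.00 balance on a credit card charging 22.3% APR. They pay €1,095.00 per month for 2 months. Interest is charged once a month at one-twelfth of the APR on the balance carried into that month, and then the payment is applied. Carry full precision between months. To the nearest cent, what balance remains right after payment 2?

€2,842.33

Monthly rate r = 22.3%/12 = 1.85833% = 0.0185833.
Each month: B ← B·(1+r) − €1,095.00.
Month 1: interest €90.50; balance after payment €3,865.50.
Month 2: interest €71.83; balance after payment €2,842.33.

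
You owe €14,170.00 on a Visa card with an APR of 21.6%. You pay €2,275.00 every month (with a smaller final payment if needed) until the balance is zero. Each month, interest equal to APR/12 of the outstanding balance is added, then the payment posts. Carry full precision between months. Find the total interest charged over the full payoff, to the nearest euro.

€999

Monthly rate r = 21.6%/12 = 1.8% = 0.018.
Payoff takes n = ⌈−ln(1 − rB₀/P)/ln(1+r)⌉ = ⌈6.666⌉ = 7 payments; the last is €1,518.56.
Total paid = 6·€2,275.00 + €1,518.56 = €15,168.56.
Total interest = total paid − principal = €15,168.56 − €14,170.00 = €998.56.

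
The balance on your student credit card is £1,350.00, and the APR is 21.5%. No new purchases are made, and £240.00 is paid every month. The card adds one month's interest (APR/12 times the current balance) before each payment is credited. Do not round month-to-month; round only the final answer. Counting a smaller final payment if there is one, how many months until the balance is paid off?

6 payments

Monthly rate r = 21.5%/12 = 1.79167% = 0.0179167.
Recurrence: B ← B·(1+r) − £240.00.
Month 1: interest £24.19; balance after payment £1,134.19.
Month 2: interest £20.32; balance after payment £914.51.
Month 3: interest £16.38; balance after payment £690.89.
Month 4: interest £12.38; balance after payment £463.27.
Month 5: interest £8.30; balance after payment £231.57.
Month 6: interest £4.15; balance after payment £0.00.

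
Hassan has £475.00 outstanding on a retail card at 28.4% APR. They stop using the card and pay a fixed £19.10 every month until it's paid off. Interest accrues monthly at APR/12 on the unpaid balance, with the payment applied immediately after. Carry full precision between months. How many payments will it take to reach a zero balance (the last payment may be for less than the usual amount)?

38 payments

Monthly rate r = 28.4%/12 = 2.36667% = 0.0236667.
Recurrence: B ← B·(1+r) − £19.10.
Month 1: interest £11.24; balance after payment £467.14.
Month 2: interest £11.06; balance after payment £459.10.
Closed form: n = −ln(1 − rB₀/P)/ln(1+r) = −ln(0.41143)/ln(1.02367) ≈ 37.968, so the balance reaches zero during payment 38.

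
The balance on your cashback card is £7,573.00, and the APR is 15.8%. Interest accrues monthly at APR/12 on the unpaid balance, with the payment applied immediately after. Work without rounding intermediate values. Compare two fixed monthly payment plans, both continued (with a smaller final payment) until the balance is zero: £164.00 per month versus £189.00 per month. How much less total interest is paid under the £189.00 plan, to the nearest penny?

Monthly rate r = 15.8%/12 = 1.31667% = 0.0131667.
At £164.00/mo: n = ⌈−ln(1 − rB₀/P)/ln(1+r)⌉ = 72 payments (last £97.40); total interest = total paid − £7,573.00 = £4,168.40.
At £189.00/mo: 58 payments (last £61.95); total interest £3,261.95.
Interest saved = £4,168.40 − £3,261.95 = £906.45.

£906.45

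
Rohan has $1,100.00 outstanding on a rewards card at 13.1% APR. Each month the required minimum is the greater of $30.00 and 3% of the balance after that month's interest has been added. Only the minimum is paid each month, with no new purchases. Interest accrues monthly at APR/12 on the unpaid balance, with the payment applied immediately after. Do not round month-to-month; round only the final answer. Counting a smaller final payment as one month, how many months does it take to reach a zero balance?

Monthly rate r = 13.1%/12 = 1.09167% = 0.0109167.
While 3% of the post-interest balance exceeds $30.00, each month B ← (B·(1+r))·(1 − 0.03), i.e. B shrinks by the factor (1+r)·0.97 = 0.98059.
This holds for months 1–6. Entering month 7 the balance is $977.95; 3% of the post-interest balance is now below $30.00, so the flat $30.00 minimum applies from here.
From month 7 a fixed $30.00 at rate r clears $977.95 in 41 more payments. Total: 6 + 41 = 47 months.

47 months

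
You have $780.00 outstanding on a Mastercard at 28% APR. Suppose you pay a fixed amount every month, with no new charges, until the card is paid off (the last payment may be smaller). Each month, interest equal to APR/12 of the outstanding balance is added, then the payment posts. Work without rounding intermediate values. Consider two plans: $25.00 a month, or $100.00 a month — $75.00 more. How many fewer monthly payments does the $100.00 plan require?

48 fewer payments

Monthly rate r = 28%/12 = 2.33333% = 0.0233333.
At $25.00/mo: n = ⌈−ln(1 − rB₀/P)/ln(1+r)⌉ = 57 payments (last $11.23); total interest = total paid − $780.00 = $631.23.
At $100.00/mo: 9 payments (last $71.21); total interest $91.21.
Payments saved = 57 − 9 = 48.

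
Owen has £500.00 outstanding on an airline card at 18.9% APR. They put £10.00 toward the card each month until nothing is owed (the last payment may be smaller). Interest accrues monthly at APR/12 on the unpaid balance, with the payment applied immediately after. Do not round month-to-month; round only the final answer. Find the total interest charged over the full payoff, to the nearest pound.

Monthly rate r = 18.9%/12 = 1.575% = 0.01575.
Payoff takes n = ⌈−ln(1 − rB₀/P)/ln(1+r)⌉ = ⌈99.110⌉ = 100 payments; the last is £1.11.
Total paid = 99·£10.00 + £1.11 = £991.11.
Total interest = total paid − principal = £991.11 − £500.00 = £491.11.

£491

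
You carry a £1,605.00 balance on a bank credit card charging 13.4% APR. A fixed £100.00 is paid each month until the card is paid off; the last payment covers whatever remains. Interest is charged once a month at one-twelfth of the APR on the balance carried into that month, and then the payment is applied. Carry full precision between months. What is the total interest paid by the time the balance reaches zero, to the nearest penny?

£173.66

Monthly rate r = 13.4%/12 = 1.11667% = 0.0111667.
Payoff takes n = ⌈−ln(1 − rB₀/P)/ln(1+r)⌉ = ⌈17.786⌉ = 18 payments; the last is £78.66.
Total paid = 17·£100.00 + £78.66 = £1,778.66.
Total interest = total paid − principal = £1,778.66 − £1,605.00 = £173.66.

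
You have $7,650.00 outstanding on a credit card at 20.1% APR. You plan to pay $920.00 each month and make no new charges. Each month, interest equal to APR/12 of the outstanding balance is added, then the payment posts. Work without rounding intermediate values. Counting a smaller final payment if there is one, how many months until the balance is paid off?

10 payments

Monthly rate r = 20.1%/12 = 1.675% = 0.01675.
Recurrence: B ← B·(1+r) − $920.00.
Month 1: interest $128.14; balance after payment $6,858.14.
Month 2: interest $114.87; balance after payment $6,053.01.
Closed form: n = −ln(1 − rB₀/P)/ln(1+r) = −ln(0.86072)/ln(1.01675) ≈ 9.029, so the balance reaches zero during payment 10.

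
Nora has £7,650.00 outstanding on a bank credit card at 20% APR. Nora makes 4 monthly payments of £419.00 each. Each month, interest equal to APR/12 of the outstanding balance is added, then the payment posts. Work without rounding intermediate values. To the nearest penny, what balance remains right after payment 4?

Monthly rate r = 20%/12 = 1.66667% = 0.0166667.
Each month: B ← B·(1+r) − £419.00.
Month 1: interest £127.50; balance after payment £7,358.50.
Month 2: interest £122.64; balance after payment £7,062.14.
Month 3: interest £117.70; balance after payment £6,760.84.
Month 4: interest £112.68; balance after payment £6,454.52.

£6,454.52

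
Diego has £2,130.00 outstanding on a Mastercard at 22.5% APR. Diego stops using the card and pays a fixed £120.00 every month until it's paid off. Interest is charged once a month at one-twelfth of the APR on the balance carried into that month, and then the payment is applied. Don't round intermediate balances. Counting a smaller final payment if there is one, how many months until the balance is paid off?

Monthly rate r = 22.5%/12 = 1.875% = 0.01875.
Recurrence: B ← B·(1+r) − £120.00.
Month 1: interest £39.94; balance after payment £2,049.94.
Month 2: interest £38.44; balance after payment £1,968.37.
Closed form: n = −ln(1 − rB₀/P)/ln(1+r) = −ln(0.66719)/ln(1.01875) ≈ 21.785, so the balance reaches zero during payment 22.

22 months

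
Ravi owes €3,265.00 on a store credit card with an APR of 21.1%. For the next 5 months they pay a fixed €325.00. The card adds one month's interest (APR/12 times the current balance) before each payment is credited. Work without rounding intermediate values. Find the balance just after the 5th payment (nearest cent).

Monthly rate r = 21.1%/12 = 1.75833% = 0.0175833.
Each month: B ← B·(1+r) − €325.00.
Month 1: interest €57.41; balance after payment €2,997.41.
Month 2: interest €52.70; balance after payment €2,725.11.
Month 3: interest €47.92; balance after payment €2,448.03.
Month 4: interest €43.04; balance after payment €2,166.08.
Month 5: interest €38.09; balance after payment €1,879.16.

€1,879.16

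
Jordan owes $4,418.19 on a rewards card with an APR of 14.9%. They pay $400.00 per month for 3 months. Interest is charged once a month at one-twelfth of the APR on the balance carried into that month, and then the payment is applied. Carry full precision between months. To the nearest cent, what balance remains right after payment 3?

$3,369.86

Monthly rate r = 14.9%/12 = 1.24167% = 0.0124167.
Each month: B ← B·(1+r) − $400.00.
Month 1: interest $54.86; balance after payment $4,073.05.
Month 2: interest $50.57; balance after payment $3,723.62.
Month 3: interest $46.23; balance after payment $3,369.86.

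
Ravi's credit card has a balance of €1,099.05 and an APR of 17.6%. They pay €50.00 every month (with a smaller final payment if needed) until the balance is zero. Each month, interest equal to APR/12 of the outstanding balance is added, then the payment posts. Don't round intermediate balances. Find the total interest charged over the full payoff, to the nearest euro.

€237

Monthly rate r = 17.6%/12 = 1.46667% = 0.0146667.
Payoff takes n = ⌈−ln(1 − rB₀/P)/ln(1+r)⌉ = ⌈26.729⌉ = 27 payments; the last is €36.53.
Total paid = 26·€50.00 + €36.53 = €1,336.53.
Total interest = total paid − principal = €1,336.53 − €1,099.05 = €237.48.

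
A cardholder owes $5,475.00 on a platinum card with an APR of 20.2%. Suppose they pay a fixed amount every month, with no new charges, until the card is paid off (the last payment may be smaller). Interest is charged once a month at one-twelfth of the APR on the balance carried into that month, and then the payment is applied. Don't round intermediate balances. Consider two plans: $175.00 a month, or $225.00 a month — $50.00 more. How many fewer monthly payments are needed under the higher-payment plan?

Monthly rate r = 20.2%/12 = 1.68333% = 0.0168333.
At $175.00/mo: n = ⌈−ln(1 − rB₀/P)/ln(1+r)⌉ = 45 payments (last $140.74); total interest = total paid − $5,475.00 = $2,365.74.
At $225.00/mo: 32 payments (last $128.29); total interest $1,628.29.
Payments saved = 45 − 32 = 13.

13 fewer payments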